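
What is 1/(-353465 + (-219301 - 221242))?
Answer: -1/794008 ≈ -1.2594e-6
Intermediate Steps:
1/(-353465 + (-219301 - 221242)) = 1/(-353465 - 440543) = 1/(-794008) = -1/794008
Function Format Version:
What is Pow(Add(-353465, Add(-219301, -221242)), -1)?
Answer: Rational(-1, 794008) ≈ -1.2594e-6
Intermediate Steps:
Pow(Add(-353465, Add(-219301, -221242)), -1) = Pow(Add(-353465, -440543), -1) = Pow(-794008, -1) = Rational(-1, 794008)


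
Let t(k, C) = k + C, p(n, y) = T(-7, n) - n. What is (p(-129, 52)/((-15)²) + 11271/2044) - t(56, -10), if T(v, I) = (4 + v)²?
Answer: -6112451/153300 ≈ -39.872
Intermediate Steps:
p(n, y) = 9 - n (p(n, y) = (4 - 7)² - n = (-3)² - n = 9 - n)
t(k, C) = C + k
(p(-129, 52)/((-15)²) + 11271/2044) - t(56, -10) = ((9 - 1*(-129))/((-15)²) + 11271/2044) - (-10 + 56) = ((9 + 129)/225 + 11271*(1/2044)) - 1*46 = (138*(1/225) + 11271/2044) - 46 = (46/75 + 11271/2044) - 46 = 939349/153300 - 46 = -6112451/153300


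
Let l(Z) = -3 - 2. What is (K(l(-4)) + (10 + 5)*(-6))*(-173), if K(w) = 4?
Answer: 14878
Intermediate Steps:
l(Z) = -5
(K(l(-4)) + (10 + 5)*(-6))*(-173) = (4 + (10 + 5)*(-6))*(-173) = (4 + 15*(-6))*(-173) = (4 - 90)*(-173) = -86*(-173) = 14878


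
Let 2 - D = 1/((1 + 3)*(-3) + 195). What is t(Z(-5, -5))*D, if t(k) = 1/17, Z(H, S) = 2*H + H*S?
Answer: 365/3111 ≈ 0.11733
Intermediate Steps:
t(k) = 1/17
D = 365/183 (D = 2 - 1/((1 + 3)*(-3) + 195) = 2 - 1/(4*(-3) + 195) = 2 - 1/(-12 + 195) = 2 - 1/183 = 365/183 ≈ 1.9945)
t(Z(-5, -5))*D = (1/17)*(365/183) = 365/3111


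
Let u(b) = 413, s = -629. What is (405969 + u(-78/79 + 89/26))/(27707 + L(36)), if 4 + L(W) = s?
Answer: 203191/13537 ≈ 15.010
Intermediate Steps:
L(W) = -633 (L(W) = -4 - 629 = -633)
(405969 + u(-78/79 + 89/26))/(27707 + L(36)) = (405969 + 413)/(27707 - 633) = 406382/27074 = 406382*(1/27074) = 203191/13537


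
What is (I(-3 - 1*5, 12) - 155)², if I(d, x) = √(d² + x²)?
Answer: 24233 - 1240*√13 ≈ 19762.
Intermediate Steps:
(I(-3 - 1*5, 12) - 155)² = (√((-3 - 1*5)² + 12²) - 155)² = (√((-3 - 5)² + 144) - 155)² = (√((-8)² + 144) - 155)² = (√(64 + 144) - 155)² = (√208 - 155)² = (4*√13 - 155)² = (-155 + 4*√13)²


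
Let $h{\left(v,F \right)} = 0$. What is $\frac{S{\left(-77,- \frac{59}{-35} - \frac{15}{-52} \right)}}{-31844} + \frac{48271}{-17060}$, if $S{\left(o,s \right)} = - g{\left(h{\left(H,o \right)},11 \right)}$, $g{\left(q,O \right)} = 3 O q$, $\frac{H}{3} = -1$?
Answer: $- \frac{48271}{17060} \approx -2.8295$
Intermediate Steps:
$H = -3$ ($H = 3 \left(-1\right) = -3$)
$g{\left(q,O \right)} = 3 O q$
$S{\left(o,s \right)} = 0$ ($S{\left(o,s \right)} = - 3 \cdot 11 \cdot 0 = \left(-1\right) 0 = 0$)
$\frac{S{\left(-77,- \frac{59}{-35} - \frac{15}{-52} \right)}}{-31844} + \frac{48271}{-17060} = \frac{0}{-31844} + \frac{48271}{-17060} = 0 \left(- \frac{1}{31844}\right) + 48271 \left(- \frac{1}{17060}\right) = 0 - \frac{48271}{17060} = - \frac{48271}{17060}$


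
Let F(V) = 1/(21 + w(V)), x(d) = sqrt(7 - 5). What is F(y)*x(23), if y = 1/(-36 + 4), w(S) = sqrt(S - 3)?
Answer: 672*sqrt(2)/14209 - 8*I*sqrt(97)/14209 ≈ 0.066884 - 0.0055451*I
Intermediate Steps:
x(d) = sqrt(2)
w(S) = sqrt(-3 + S)
y = -1/32 (y = 1/(-32) = -1/32 ≈ -0.031250)
F(V) = 1/(21 + sqrt(-3 + V))
F(y)*x(23) = sqrt(2)/(21 + sqrt(-3 - 1/32)) = sqrt(2)/(21 + sqrt(-97/32)) = sqrt(2)/(21 + I*sqrt(194)/8)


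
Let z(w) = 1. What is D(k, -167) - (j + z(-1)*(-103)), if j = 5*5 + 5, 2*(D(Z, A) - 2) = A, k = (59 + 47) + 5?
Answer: -17/2 ≈ -8.5000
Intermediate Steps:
k = 111 (k = 106 + 5 = 111)
D(Z, A) = 2 + A/2
j = 30 (j = 25 + 5 = 30)
D(k, -167) - (j + z(-1)*(-103)) = (2 + (1/2)*(-167)) - (30 + 1*(-103)) = (2 - 167/2) - (30 - 103) = -163/2 - 1*(-73) = -163/2 + 73 = -17/2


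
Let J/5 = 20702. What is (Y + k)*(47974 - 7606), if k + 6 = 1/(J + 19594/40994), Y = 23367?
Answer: 666932717774951104/707218089 ≈ 9.4304e+8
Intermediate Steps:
J = 103510 (J = 5*20702 = 103510)
k = -12729905105/2121654267 (k = -6 + 1/(103510 + 19594/40994) = -6 + 1/(103510 + 19594*(1/40994)) = -6 + 1/(103510 + 9797/20497) = -6 + 1/(2121654267/20497) = -6 + 20497/2121654267 = -12729905105/2121654267 ≈ -6.0000)
(Y + k)*(47974 - 7606) = (23367 - 12729905105/2121654267)*(47974 - 7606) = (49563965351884/2121654267)*40368 = 666932717774951104/707218089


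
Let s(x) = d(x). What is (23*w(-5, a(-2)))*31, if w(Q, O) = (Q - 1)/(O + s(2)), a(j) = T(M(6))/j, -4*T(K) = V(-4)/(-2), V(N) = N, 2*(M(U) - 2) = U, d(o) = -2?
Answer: 17112/7 ≈ 2444.6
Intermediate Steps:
M(U) = 2 + U/2
s(x) = -2
T(K) = -½ (T(K) = -(-1)/(-2) = -(-1)*(-1)/2 = -¼*2 = -½)
a(j) = -1/(2*j)
w(Q, O) = (-1 + Q)/(-2 + O) (w(Q, O) = (Q - 1)/(O - 2) = (-1 + Q)/(-2 + O))
(23*w(-5, a(-2)))*31 = (23*((-1 - 5)/(-2 - ½/(-2))))*31 = (23*(-6/(-2 - ½*(-½))))*31 = (23*(-6/(-2 + ¼)))*31 = (23*(-6/(-7/4)))*31 = (23*(-4/7*(-6)))*31 = (23*(24/7))*31 = (552/7)*31 = 17112/7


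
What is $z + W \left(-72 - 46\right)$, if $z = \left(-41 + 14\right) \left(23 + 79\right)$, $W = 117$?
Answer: $-16560$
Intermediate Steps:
$z = -2754$ ($z = \left(-27\right) 102 = -2754$)
$z + W \left(-72 - 46\right) = -2754 + 117 \left(-72 - 46\right) = -2754 + 117 \left(-118\right) = -2754 - 13806 = -16560$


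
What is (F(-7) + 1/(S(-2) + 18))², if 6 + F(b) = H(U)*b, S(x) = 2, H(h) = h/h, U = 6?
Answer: 67081/400 ≈ 167.70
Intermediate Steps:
H(h) = 1
F(b) = -6 + b (F(b) = -6 + 1*b = -6 + b)
(F(-7) + 1/(S(-2) + 18))² = ((-6 - 7) + 1/(2 + 18))² = (-13 + 1/20)² = (-259/20)² = 67081/400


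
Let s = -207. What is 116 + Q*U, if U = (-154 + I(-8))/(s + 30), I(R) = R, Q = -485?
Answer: -19346/59 ≈ -327.90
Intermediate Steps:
U = 54/59 (U = (-154 - 8)/(-207 + 30) = -162/(-177) = -162*(-1/177) = 54/59 ≈ 0.91525)
116 + Q*U = 116 - 485*54/59 = 116 - 26190/59 = -19346/59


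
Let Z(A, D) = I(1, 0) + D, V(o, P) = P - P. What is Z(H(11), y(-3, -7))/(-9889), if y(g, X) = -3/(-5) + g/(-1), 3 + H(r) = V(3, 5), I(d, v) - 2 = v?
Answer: -28/49445 ≈ -0.00056629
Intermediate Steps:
I(d, v) = 2 + v
V(o, P) = 0
H(r) = -3 (H(r) = -3 + 0 = -3)
y(g, X) = ⅗ - g (y(g, X) = -3*(-⅕) + g*(-1) = ⅗ - g)
Z(A, D) = 2 + D (Z(A, D) = (2 + 0) + D = 2 + D)
Z(H(11), y(-3, -7))/(-9889) = (2 + (⅗ - 1*(-3)))/(-9889) = (2 + (⅗ + 3))*(-1/9889) = (2 + 18/5)*(-1/9889) = (28/5)*(-1/9889) = -28/49445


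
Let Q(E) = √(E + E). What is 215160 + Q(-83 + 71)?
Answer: 215160 + 2*I*√6 ≈ 2.1516e+5 + 4.899*I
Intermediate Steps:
Q(E) = √2*√E (Q(E) = √(2*E) = √2*√E)
215160 + Q(-83 + 71) = 215160 + √2*√(-83 + 71) = 215160 + √2*√(-12) = 215160 + √2*(2*I*√3) = 215160 + 2*I*√6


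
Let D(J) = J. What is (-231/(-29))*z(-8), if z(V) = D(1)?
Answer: 231/29 ≈ 7.9655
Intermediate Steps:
z(V) = 1
(-231/(-29))*z(-8) = -231/(-29)*1 = -231*(-1/29)*1 = (231/29)*1 = 231/29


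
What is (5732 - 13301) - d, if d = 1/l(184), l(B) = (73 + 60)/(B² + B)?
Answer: -1040717/133 ≈ -7824.9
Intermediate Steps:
l(B) = 133/(B + B²)
d = 34040/133 (d = 1/(133/(184*(1 + 184))) = 1/(133*(1/184)/185) = 1/(133*(1/184)*(1/185)) = 1/(133/34040) = 34040/133 ≈ 255.94)
(5732 - 13301) - d = (5732 - 13301) - 1*34040/133 = -7569 - 34040/133 = -1040717/133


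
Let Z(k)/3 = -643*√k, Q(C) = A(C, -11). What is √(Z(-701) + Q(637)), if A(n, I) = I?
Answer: √(-11 - 1929*I*√701) ≈ 159.78 - 159.82*I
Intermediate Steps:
Q(C) = -11
Z(k) = -1929*√k (Z(k) = 3*(-643*√k) = -1929*√k)
√(Z(-701) + Q(637)) = √(-1929*I*√701 - 11) = √(-11 - 1929*I*√701)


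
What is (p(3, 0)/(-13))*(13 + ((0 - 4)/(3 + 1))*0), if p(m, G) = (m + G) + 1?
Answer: -4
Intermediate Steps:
p(m, G) = 1 + G + m (p(m, G) = (G + m) + 1 = 1 + G + m)
(p(3, 0)/(-13))*(13 + ((0 - 4)/(3 + 1))*0) = ((1 + 0 + 3)/(-13))*(13 + ((0 - 4)/(3 + 1))*0) = (4*(-1/13))*(13 - 4/4*0) = -4*(13 - 4*¼*0)/13 = -4*(13 - 1*0)/13 = -4*(13 + 0)/13 = -4/13*13 = -4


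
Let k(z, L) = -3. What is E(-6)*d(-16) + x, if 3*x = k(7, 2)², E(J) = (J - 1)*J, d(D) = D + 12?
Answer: -165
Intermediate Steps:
d(D) = 12 + D
E(J) = J*(-1 + J) (E(J) = (-1 + J)*J = J*(-1 + J))
x = 3 (x = (⅓)*(-3)² = (⅓)*9 = 3)
E(-6)*d(-16) + x = (-6*(-1 - 6))*(12 - 16) + 3 = -6*(-7)*(-4) + 3 = 42*(-4) + 3 = -168 + 3 = -165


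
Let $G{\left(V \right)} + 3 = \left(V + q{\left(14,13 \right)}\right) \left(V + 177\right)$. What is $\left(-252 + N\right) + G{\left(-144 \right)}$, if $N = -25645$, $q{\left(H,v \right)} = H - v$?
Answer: $-30619$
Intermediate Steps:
$G{\left(V \right)} = -3 + \left(1 + V\right) \left(177 + V\right)$ ($G{\left(V \right)} = -3 + \left(V + \left(14 - 13\right)\right) \left(V + 177\right) = -3 + \left(V + \left(14 - 13\right)\right) \left(177 + V\right) = -3 + \left(V + 1\right) \left(177 + V\right) = -3 + \left(1 + V\right) \left(177 + V\right)$)
$\left(-252 + N\right) + G{\left(-144 \right)} = \left(-252 - 25645\right) + \left(174 + \left(-144\right)^{2} + 178 \left(-144\right)\right) = -25897 + \left(174 + 20736 - 25632\right) = -25897 - 4722 = -30619$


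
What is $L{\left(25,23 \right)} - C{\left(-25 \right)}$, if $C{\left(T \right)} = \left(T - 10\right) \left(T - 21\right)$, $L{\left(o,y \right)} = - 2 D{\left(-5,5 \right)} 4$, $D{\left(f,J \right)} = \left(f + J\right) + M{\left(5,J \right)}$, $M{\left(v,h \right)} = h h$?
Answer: $-1810$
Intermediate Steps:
$M{\left(v,h \right)} = h^{2}$
$D{\left(f,J \right)} = J + f + J^{2}$ ($D{\left(f,J \right)} = \left(f + J\right) + J^{2} = \left(J + f\right) + J^{2} = J + f + J^{2}$)
$L{\left(o,y \right)} = -200$ ($L{\left(o,y \right)} = - 2 \left(5 - 5 + 5^{2}\right) 4 = - 2 \left(5 - 5 + 25\right) 4 = \left(-2\right) 25 \cdot 4 = \left(-50\right) 4 = -200$)
$C{\left(T \right)} = \left(-21 + T\right) \left(-10 + T\right)$ ($C{\left(T \right)} = \left(-10 + T\right) \left(-21 + T\right) = \left(-21 + T\right) \left(-10 + T\right)$)
$L{\left(25,23 \right)} - C{\left(-25 \right)} = -200 - \left(210 + \left(-25\right)^{2} - -775\right) = -200 - \left(210 + 625 + 775\right) = -200 - 1610 = -1810$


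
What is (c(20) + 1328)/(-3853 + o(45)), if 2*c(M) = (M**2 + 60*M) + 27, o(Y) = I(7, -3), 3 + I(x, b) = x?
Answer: -4283/7698 ≈ -0.55638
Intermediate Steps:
I(x, b) = -3 + x
o(Y) = 4 (o(Y) = -3 + 7 = 4)
c(M) = 27/2 + M**2/2 + 30*M (c(M) = ((M**2 + 60*M) + 27)/2 = (27 + M**2 + 60*M)/2 = 27/2 + M**2/2 + 30*M)
(c(20) + 1328)/(-3853 + o(45)) = ((27/2 + (1/2)*20**2 + 30*20) + 1328)/(-3853 + 4) = ((27/2 + (1/2)*400 + 600) + 1328)/(-3849) = ((27/2 + 200 + 600) + 1328)*(-1/3849) = (1627/2 + 1328)*(-1/3849) = (4283/2)*(-1/3849) = -4283/7698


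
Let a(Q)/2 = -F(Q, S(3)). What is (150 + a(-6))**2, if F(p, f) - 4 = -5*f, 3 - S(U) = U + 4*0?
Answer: 20164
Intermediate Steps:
S(U) = 3 - U (S(U) = 3 - (U + 4*0) = 3 - (U + 0) = 3 - U)
F(p, f) = 4 - 5*f
a(Q) = -8 (a(Q) = 2*(-(4 - 5*(3 - 1*3))) = 2*(-(4 - 5*(3 - 3))) = 2*(-(4 - 5*0)) = 2*(-(4 + 0)) = 2*(-1*4) = 2*(-4) = -8)
(150 + a(-6))**2 = (150 - 8)**2 = 142**2 = 20164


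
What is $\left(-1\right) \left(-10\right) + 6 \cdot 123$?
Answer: $748$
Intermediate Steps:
$\left(-1\right) \left(-10\right) + 6 \cdot 123 = 10 + 738 = 748$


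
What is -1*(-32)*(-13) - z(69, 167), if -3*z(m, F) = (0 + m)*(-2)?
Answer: -462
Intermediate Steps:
z(m, F) = 2*m/3 (z(m, F) = -(0 + m)*(-2)/3 = -m*(-2)/3 = -(-2)*m/3 = 2*m/3)
-1*(-32)*(-13) - z(69, 167) = -1*(-32)*(-13) - 2*69/3 = 32*(-13) - 1*46 = -416 - 46 = -462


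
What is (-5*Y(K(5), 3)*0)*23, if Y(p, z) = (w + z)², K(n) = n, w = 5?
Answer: 0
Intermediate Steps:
Y(p, z) = (5 + z)²
(-5*Y(K(5), 3)*0)*23 = (-5*(5 + 3)²*0)*23 = (-5*8²*0)*23 = (-5*64*0)*23 = -320*0*23 = 0*23 = 0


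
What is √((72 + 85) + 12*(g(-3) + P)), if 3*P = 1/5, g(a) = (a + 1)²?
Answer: 7*√105/5 ≈ 14.346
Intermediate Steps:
g(a) = (1 + a)²
P = 1/15 (P = (⅓)/5 = (⅓)*(⅕) = 1/15 ≈ 0.066667)
√((72 + 85) + 12*(g(-3) + P)) = √((72 + 85) + 12*((1 - 3)² + 1/15)) = √(157 + 12*((-2)² + 1/15)) = √(157 + 12*(4 + 1/15)) = √(157 + 12*(61/15)) = √(157 + 244/5) = √(1029/5) = 7*√105/5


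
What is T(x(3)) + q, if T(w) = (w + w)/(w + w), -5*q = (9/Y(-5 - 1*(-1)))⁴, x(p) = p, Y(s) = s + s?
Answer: 13919/20480 ≈ 0.67964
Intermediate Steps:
Y(s) = 2*s
q = -6561/20480 (q = -6561/(16*(-5 - 1*(-1))⁴)/5 = -6561/(16*(-5 + 1)⁴)/5 = -(9/((2*(-4))))⁴/5 = -(9/(-8))⁴/5 = -(9*(-⅛))⁴/5 = -(-9/8)⁴/5 = -⅕*6561/4096 = -6561/20480 ≈ -0.32036)
T(w) = 1 (T(w) = (2*w)/((2*w)) = (2*w)*(1/(2*w)) = 1)
T(x(3)) + q = 1 - 6561/20480 = 13919/20480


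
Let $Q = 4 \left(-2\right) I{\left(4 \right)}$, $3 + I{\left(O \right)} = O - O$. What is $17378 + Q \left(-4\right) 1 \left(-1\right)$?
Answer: $17474$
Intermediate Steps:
$I{\left(O \right)} = -3$ ($I{\left(O \right)} = -3 + \left(O - O\right) = -3 + 0 = -3$)
$Q = 24$ ($Q = 4 \left(-2\right) \left(-3\right) = \left(-8\right) \left(-3\right) = 24$)
$17378 + Q \left(-4\right) 1 \left(-1\right) = 17378 + 24 \left(-4\right) 1 \left(-1\right) = 17378 + 24 \left(\left(-4\right) \left(-1\right)\right) = 17378 + 24 \cdot 4 = 17378 + 96 = 17474$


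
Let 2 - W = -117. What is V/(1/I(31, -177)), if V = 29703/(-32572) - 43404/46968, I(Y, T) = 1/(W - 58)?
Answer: -117035233/3888347644 ≈ -0.030099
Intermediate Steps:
W = 119 (W = 2 - 1*(-117) = 2 + 117 = 119)
I(Y, T) = 1/61 (I(Y, T) = 1/(119 - 58) = 1/61)
V = -117035233/63743404 (V = 29703*(-1/32572) - 43404*1/46968 = -29703/32572 - 3617/3914 = -117035233/63743404 ≈ -1.8360)
V/(1/I(31, -177)) = -117035233/(63743404*(1/(1/61))) = -117035233/63743404/61 = -117035233/63743404*1/61 = -117035233/3888347644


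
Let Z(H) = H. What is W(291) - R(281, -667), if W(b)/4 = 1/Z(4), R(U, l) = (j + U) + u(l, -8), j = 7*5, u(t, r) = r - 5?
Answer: -302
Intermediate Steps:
u(t, r) = -5 + r
j = 35
R(U, l) = 22 + U (R(U, l) = (35 + U) + (-5 - 8) = (35 + U) - 13 = 22 + U)
W(b) = 1 (W(b) = 4/4 = 4*(1/4) = 1)
W(291) - R(281, -667) = 1 - (22 + 281) = 1 - 1*303 = 1 - 303 = -302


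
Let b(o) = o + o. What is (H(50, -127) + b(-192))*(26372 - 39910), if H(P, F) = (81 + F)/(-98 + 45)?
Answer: 274902628/53 ≈ 5.1868e+6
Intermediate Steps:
b(o) = 2*o
H(P, F) = -81/53 - F/53 (H(P, F) = (81 + F)/(-53) = (81 + F)*(-1/53) = -81/53 - F/53)
(H(50, -127) + b(-192))*(26372 - 39910) = ((-81/53 - 1/53*(-127)) + 2*(-192))*(26372 - 39910) = ((-81/53 + 127/53) - 384)*(-13538) = (46/53 - 384)*(-13538) = -20306/53*(-13538) = 274902628/53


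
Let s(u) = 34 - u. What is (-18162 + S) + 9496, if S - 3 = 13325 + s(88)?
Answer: 4608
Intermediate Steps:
S = 13274 (S = 3 + (13325 + (34 - 1*88)) = 3 + (13325 + (34 - 88)) = 3 + (13325 - 54) = 3 + 13271 = 13274)
(-18162 + S) + 9496 = (-18162 + 13274) + 9496 = -4888 + 9496 = 4608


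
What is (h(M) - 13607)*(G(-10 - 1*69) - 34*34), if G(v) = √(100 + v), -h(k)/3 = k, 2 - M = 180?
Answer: 15112388 - 13073*√21 ≈ 1.5052e+7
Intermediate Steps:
M = -178 (M = 2 - 1*180 = 2 - 180 = -178)
h(k) = -3*k
(h(M) - 13607)*(G(-10 - 1*69) - 34*34) = (-3*(-178) - 13607)*(√(100 + (-10 - 1*69)) - 34*34) = (534 - 13607)*(√(100 + (-10 - 69)) - 1156) = -13073*(√(100 - 79) - 1156) = -13073*(√21 - 1156) = -13073*(-1156 + √21) = 15112388 - 13073*√21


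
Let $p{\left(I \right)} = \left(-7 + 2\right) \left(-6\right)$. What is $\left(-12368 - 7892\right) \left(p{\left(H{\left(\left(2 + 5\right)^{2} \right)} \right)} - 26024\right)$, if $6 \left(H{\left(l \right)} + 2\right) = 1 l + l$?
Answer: $526638440$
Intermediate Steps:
$H{\left(l \right)} = -2 + \frac{l}{3}$ ($H{\left(l \right)} = -2 + \frac{1 l + l}{6} = -2 + \frac{l + l}{6} = -2 + \frac{2 l}{6} = -2 + \frac{l}{3}$)
$p{\left(I \right)} = 30$ ($p{\left(I \right)} = \left(-5\right) \left(-6\right) = 30$)
$\left(-12368 - 7892\right) \left(p{\left(H{\left(\left(2 + 5\right)^{2} \right)} \right)} - 26024\right) = \left(-12368 - 7892\right) \left(30 - 26024\right) = \left(-20260\right) \left(-25994\right) = 526638440$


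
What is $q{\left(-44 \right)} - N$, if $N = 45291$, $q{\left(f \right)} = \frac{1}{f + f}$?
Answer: $- \frac{3985609}{88} \approx -45291.0$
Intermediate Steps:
$q{\left(f \right)} = \frac{1}{2 f}$
$q{\left(-44 \right)} - N = \frac{1}{2 \left(-44\right)} - 45291 = \frac{1}{2} \left(- \frac{1}{44}\right) - 45291 = - \frac{1}{88} - 45291 = - \frac{3985609}{88}$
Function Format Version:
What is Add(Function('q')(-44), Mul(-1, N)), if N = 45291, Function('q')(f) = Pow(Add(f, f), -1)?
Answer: Rational(-3985609, 88) ≈ -45291.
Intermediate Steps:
Function('q')(f) = Mul(Rational(1, 2), Pow(f, -1)) (Function('q')(f) = Pow(Mul(2, f), -1) = Mul(Rational(1, 2), Pow(f, -1)))
Add(Function('q')(-44), Mul(-1, N)) = Add(Mul(Rational(1, 2), Pow(-44, -1)), Mul(-1, 45291)) = Add(Mul(Rational(1, 2), Rational(-1, 44)), -45291) = Add(Rational(-1, 88), -45291) = Rational(-3985609, 88)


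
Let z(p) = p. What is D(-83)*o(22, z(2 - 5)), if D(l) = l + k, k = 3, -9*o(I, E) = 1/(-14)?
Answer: -40/63 ≈ -0.63492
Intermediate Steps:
o(I, E) = 1/126 (o(I, E) = -⅑/(-14) = -⅑*(-1/14) = 1/126)
D(l) = 3 + l (D(l) = l + 3 = 3 + l)
D(-83)*o(22, z(2 - 5)) = (3 - 83)*(1/126) = -80*1/126 = -40/63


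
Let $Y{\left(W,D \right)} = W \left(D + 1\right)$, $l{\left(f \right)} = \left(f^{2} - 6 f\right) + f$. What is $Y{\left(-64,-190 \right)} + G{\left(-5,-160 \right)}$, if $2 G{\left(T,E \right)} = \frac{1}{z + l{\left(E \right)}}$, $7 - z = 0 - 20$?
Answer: $\frac{639321985}{52854} \approx 12096.0$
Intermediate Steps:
$z = 27$ ($z = 7 - \left(0 - 20\right) = 7 - -20 = 7 + 20 = 27$)
$l{\left(f \right)} = f^{2} - 5 f$
$G{\left(T,E \right)} = \frac{1}{2 \left(27 + E \left(-5 + E\right)\right)}$
$Y{\left(W,D \right)} = W \left(1 + D\right)$
$Y{\left(-64,-190 \right)} + G{\left(-5,-160 \right)} = - 64 \left(1 - 190\right) + \frac{1}{2 \left(27 - 160 \left(-5 - 160\right)\right)} = \left(-64\right) \left(-189\right) + \frac{1}{2 \left(27 - -26400\right)} = 12096 + \frac{1}{2 \left(27 + 26400\right)} = 12096 + \frac{1}{2 \cdot 26427} = 12096 + \frac{1}{2} \cdot \frac{1}{26427} = 12096 + \frac{1}{52854} = \frac{639321985}{52854}$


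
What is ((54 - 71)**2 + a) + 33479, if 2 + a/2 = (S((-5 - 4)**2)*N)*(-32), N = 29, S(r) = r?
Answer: -116572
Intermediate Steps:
a = -150340 (a = -4 + 2*(((-5 - 4)**2*29)*(-32)) = -4 + 2*(((-9)**2*29)*(-32)) = -4 + 2*((81*29)*(-32)) = -4 + 2*(2349*(-32)) = -4 + 2*(-75168) = -4 - 150336 = -150340)
((54 - 71)**2 + a) + 33479 = ((54 - 71)**2 - 150340) + 33479 = ((-17)**2 - 150340) + 33479 = (289 - 150340) + 33479 = -150051 + 33479 = -116572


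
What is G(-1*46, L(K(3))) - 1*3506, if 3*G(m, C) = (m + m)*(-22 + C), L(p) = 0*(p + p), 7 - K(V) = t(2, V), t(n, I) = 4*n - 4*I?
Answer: -8494/3 ≈ -2831.3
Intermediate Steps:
t(n, I) = -4*I + 4*n
K(V) = -1 + 4*V (K(V) = 7 - (-4*V + 4*2) = 7 - (-4*V + 8) = 7 - (8 - 4*V) = 7 + (-8 + 4*V) = -1 + 4*V)
L(p) = 0 (L(p) = 0*(2*p) = 0)
G(m, C) = 2*m*(-22 + C)/3 (G(m, C) = ((m + m)*(-22 + C))/3 = ((2*m)*(-22 + C))/3 = (2*m*(-22 + C))/3 = 2*m*(-22 + C)/3)
G(-1*46, L(K(3))) - 1*3506 = 2*(-1*46)*(-22 + 0)/3 - 1*3506 = (2/3)*(-46)*(-22) - 3506 = 2024/3 - 3506 = -8494/3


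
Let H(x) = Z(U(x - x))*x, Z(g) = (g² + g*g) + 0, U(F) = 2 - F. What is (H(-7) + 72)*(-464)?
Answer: -7424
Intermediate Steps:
Z(g) = 2*g² (Z(g) = (g² + g²) + 0 = 2*g² + 0 = 2*g²)
H(x) = 8*x (H(x) = (2*(2 - (x - x))²)*x = (2*(2 - 1*0)²)*x = (2*(2 + 0)²)*x = (2*2²)*x = (2*4)*x = 8*x)
(H(-7) + 72)*(-464) = (8*(-7) + 72)*(-464) = (-56 + 72)*(-464) = 16*(-464) = -7424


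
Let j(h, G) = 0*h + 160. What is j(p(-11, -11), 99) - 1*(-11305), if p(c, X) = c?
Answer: 11465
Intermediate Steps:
j(h, G) = 160 (j(h, G) = 0 + 160 = 160)
j(p(-11, -11), 99) - 1*(-11305) = 160 - 1*(-11305) = 160 + 11305 = 11465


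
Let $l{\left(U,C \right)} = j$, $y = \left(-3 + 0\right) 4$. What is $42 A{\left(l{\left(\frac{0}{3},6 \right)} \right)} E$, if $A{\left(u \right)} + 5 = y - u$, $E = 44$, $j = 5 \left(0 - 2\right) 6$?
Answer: $79464$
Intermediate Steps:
$y = -12$ ($y = \left(-3\right) 4 = -12$)
$j = -60$ ($j = 5 \left(-2\right) 6 = \left(-10\right) 6 = -60$)
$l{\left(U,C \right)} = -60$
$A{\left(u \right)} = -17 - u$ ($A{\left(u \right)} = -5 - \left(12 + u\right) = -17 - u$)
$42 A{\left(l{\left(\frac{0}{3},6 \right)} \right)} E = 42 \left(-17 - -60\right) 44 = 42 \left(-17 + 60\right) 44 = 42 \cdot 43 \cdot 44 = 1806 \cdot 44 = 79464$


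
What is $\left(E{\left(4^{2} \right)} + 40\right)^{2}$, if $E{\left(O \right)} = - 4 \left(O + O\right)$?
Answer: $7744$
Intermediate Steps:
$E{\left(O \right)} = - 8 O$ ($E{\left(O \right)} = - 4 \cdot 2 O = - 8 O$)
$\left(E{\left(4^{2} \right)} + 40\right)^{2} = \left(- 8 \cdot 4^{2} + 40\right)^{2} = \left(\left(-8\right) 16 + 40\right)^{2} = \left(-128 + 40\right)^{2} = \left(-88\right)^{2} = 7744$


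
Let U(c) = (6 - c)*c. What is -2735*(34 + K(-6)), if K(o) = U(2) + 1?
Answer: -117605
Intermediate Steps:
U(c) = c*(6 - c)
K(o) = 9 (K(o) = 2*(6 - 1*2) + 1 = 2*(6 - 2) + 1 = 2*4 + 1 = 8 + 1 = 9)
-2735*(34 + K(-6)) = -2735*(34 + 9) = -2735*43 = -117605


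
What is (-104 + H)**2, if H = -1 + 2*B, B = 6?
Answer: 8649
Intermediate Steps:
H = 11 (H = -1 + 2*6 = -1 + 12 = 11)
(-104 + H)**2 = (-104 + 11)**2 = (-93)**2 = 8649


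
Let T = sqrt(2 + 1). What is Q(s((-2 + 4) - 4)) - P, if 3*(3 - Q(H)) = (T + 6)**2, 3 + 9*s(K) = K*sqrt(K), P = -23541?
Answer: 23531 - 4*sqrt(3) ≈ 23524.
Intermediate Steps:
T = sqrt(3) ≈ 1.7320
s(K) = -1/3 + K**(3/2)/9 (s(K) = -1/3 + (K*sqrt(K))/9 = -1/3 + K**(3/2)/9)
Q(H) = 3 - (6 + sqrt(3))**2/3 (Q(H) = 3 - (sqrt(3) + 6)**2/3 = 3 - (6 + sqrt(3))**2/3)
Q(s((-2 + 4) - 4)) - P = (-10 - 4*sqrt(3)) - 1*(-23541) = (-10 - 4*sqrt(3)) + 23541 = 23531 - 4*sqrt(3)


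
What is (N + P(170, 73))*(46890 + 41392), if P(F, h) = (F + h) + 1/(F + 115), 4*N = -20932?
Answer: -125550158018/285 ≈ -4.4053e+8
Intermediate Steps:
N = -5233 (N = (¼)*(-20932) = -5233)
P(F, h) = F + h + 1/(115 + F) (P(F, h) = (F + h) + 1/(115 + F) = F + h + 1/(115 + F))
(N + P(170, 73))*(46890 + 41392) = (-5233 + (1 + 170² + 115*170 + 115*73 + 170*73)/(115 + 170))*(46890 + 41392) = (-5233 + (1 + 28900 + 19550 + 8395 + 12410)/285)*88282 = (-5233 + (1/285)*69256)*88282 = (-5233 + 69256/285)*88282 = -1422149/285*88282 = -125550158018/285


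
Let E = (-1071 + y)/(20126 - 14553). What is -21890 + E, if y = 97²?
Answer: -121984632/5573 ≈ -21889.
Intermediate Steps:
y = 9409
E = 8338/5573 (E = (-1071 + 9409)/(20126 - 14553) = 8338/5573 ≈ 1.4961)
-21890 + E = -21890 + 8338/5573 = -121984632/5573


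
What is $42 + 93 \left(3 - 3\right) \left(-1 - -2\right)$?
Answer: $42$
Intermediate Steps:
$42 + 93 \left(3 - 3\right) \left(-1 - -2\right) = 42 + 93 \cdot 0 \left(-1 + 2\right) = 42 + 93 \cdot 0 \cdot 1 = 42 + 93 \cdot 0 = 42 + 0 = 42$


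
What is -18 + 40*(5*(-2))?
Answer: -418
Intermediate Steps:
-18 + 40*(5*(-2)) = -18 + 40*(-10) = -18 - 400 = -418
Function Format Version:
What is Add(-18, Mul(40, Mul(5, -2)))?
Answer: -418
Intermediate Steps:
Add(-18, Mul(40, Mul(5, -2))) = Add(-18, Mul(40, -10)) = Add(-18, -400) = -418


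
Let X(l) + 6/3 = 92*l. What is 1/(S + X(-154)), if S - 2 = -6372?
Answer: -1/20540 ≈ -4.8685e-5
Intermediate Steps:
S = -6370 (S = 2 - 6372 = -6370)
X(l) = -2 + 92*l
1/(S + X(-154)) = 1/(-6370 + (-2 + 92*(-154))) = 1/(-6370 + (-2 - 14168)) = 1/(-6370 - 14170) = 1/(-20540) = -1/20540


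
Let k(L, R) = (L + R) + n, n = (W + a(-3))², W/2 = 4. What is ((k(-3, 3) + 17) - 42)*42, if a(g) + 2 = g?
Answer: -672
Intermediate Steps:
a(g) = -2 + g
W = 8 (W = 2*4 = 8)
n = 9 (n = (8 + (-2 - 3))² = (8 - 5)² = 3² = 9)
k(L, R) = 9 + L + R (k(L, R) = (L + R) + 9 = 9 + L + R)
((k(-3, 3) + 17) - 42)*42 = (((9 - 3 + 3) + 17) - 42)*42 = ((9 + 17) - 42)*42 = (26 - 42)*42 = -16*42 = -672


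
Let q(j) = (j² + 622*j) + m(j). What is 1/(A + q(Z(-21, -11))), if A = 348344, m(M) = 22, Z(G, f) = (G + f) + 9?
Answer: 1/334589 ≈ 2.9887e-6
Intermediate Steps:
Z(G, f) = 9 + G + f
q(j) = 22 + j² + 622*j (q(j) = (j² + 622*j) + 22 = 22 + j² + 622*j)
1/(A + q(Z(-21, -11))) = 1/(348344 + (22 + (9 - 21 - 11)² + 622*(9 - 21 - 11))) = 1/(348344 + (22 + (-23)² + 622*(-23))) = 1/(348344 + (22 + 529 - 14306)) = 1/(348344 - 13755) = 1/334589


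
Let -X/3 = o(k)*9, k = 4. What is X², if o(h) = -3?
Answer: 6561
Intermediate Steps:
X = 81 (X = -(-9)*9 = -3*(-27) = 81)
X² = 81² = 6561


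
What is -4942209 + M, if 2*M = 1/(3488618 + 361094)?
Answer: -38052162587615/7699424 ≈ -4.9422e+6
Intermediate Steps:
M = 1/7699424 (M = 1/(2*(3488618 + 361094)) = (½)/3849712 = (½)*(1/3849712) = 1/7699424 ≈ 1.2988e-7)
-4942209 + M = -4942209 + 1/7699424 = -38052162587615/7699424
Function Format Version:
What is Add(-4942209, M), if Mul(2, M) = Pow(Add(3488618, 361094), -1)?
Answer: Rational(-38052162587615, 7699424) ≈ -4.9422e+6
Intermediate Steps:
M = Rational(1, 7699424) (M = Mul(Rational(1, 2), Pow(Add(3488618, 361094), -1)) = Mul(Rational(1, 2), Pow(3849712, -1)) = Mul(Rational(1, 2), Rational(1, 3849712)) = Rational(1, 7699424) ≈ 1.2988e-7)
Add(-4942209, M) = Add(-4942209, Rational(1, 7699424)) = Rational(-38052162587615, 7699424)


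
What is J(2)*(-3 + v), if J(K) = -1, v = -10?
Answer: 13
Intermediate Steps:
J(2)*(-3 + v) = -(-3 - 10) = -1*(-13) = 13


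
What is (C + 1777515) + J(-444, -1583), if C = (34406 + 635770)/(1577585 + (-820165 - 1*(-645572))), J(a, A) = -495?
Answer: 17313510514/9743 ≈ 1.7770e+6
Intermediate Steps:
C = 4654/9743 (C = 670176/(1577585 + (-820165 + 645572)) = 670176/(1577585 - 174593) = 670176/1402992 = 670176*(1/1402992) = 4654/9743 ≈ 0.47768)
(C + 1777515) + J(-444, -1583) = (4654/9743 + 1777515) - 495 = 17318333299/9743 - 495 = 17313510514/9743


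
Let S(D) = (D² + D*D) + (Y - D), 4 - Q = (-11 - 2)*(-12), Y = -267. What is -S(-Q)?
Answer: -45789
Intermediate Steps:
Q = -152 (Q = 4 - (-11 - 2)*(-12) = 4 - (-13)*(-12) = 4 - 1*156 = 4 - 156 = -152)
S(D) = -267 - D + 2*D² (S(D) = (D² + D*D) + (-267 - D) = (D² + D²) + (-267 - D) = 2*D² + (-267 - D) = -267 - D + 2*D²)
-S(-Q) = -(-267 - (-1)*(-152) + 2*(-1*(-152))²) = -(-267 - 1*152 + 2*152²) = -(-267 - 152 + 2*23104) = -(-267 - 152 + 46208) = -1*45789 = -45789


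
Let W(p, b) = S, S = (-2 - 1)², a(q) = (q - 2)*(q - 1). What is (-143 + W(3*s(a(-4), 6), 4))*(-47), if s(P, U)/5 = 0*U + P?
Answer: 6298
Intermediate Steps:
a(q) = (-1 + q)*(-2 + q) (a(q) = (-2 + q)*(-1 + q) = (-1 + q)*(-2 + q))
s(P, U) = 5*P (s(P, U) = 5*(0*U + P) = 5*(0 + P) = 5*P)
S = 9 (S = (-3)² = 9)
W(p, b) = 9
(-143 + W(3*s(a(-4), 6), 4))*(-47) = (-143 + 9)*(-47) = -134*(-47) = 6298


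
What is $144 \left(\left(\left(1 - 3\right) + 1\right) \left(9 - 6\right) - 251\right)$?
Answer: $-36576$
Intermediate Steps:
$144 \left(\left(\left(1 - 3\right) + 1\right) \left(9 - 6\right) - 251\right) = 144 \left(\left(-2 + 1\right) 3 - 251\right) = 144 \left(\left(-1\right) 3 - 251\right) = 144 \left(-3 - 251\right) = 144 \left(-254\right) = -36576$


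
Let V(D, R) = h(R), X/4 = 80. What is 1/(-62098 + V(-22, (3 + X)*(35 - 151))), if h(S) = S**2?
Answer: 1/1403788926 ≈ 7.1236e-10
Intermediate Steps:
X = 320 (X = 4*80 = 320)
V(D, R) = R**2
1/(-62098 + V(-22, (3 + X)*(35 - 151))) = 1/(-62098 + ((3 + 320)*(35 - 151))**2) = 1/(-62098 + (323*(-116))**2) = 1/(-62098 + (-37468)**2) = 1/(-62098 + 1403851024) = 1/1403788926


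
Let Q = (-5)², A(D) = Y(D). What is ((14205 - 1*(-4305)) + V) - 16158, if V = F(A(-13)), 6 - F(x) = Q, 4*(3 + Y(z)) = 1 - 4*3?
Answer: 2333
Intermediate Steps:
Y(z) = -23/4 (Y(z) = -3 + (1 - 4*3)/4 = -3 + (1 - 12)/4 = -3 + (¼)*(-11) = -3 - 11/4 = -23/4)
A(D) = -23/4
Q = 25
F(x) = -19 (F(x) = 6 - 1*25 = 6 - 25 = -19)
V = -19
((14205 - 1*(-4305)) + V) - 16158 = ((14205 - 1*(-4305)) - 19) - 16158 = ((14205 + 4305) - 19) - 16158 = (18510 - 19) - 16158 = 18491 - 16158 = 2333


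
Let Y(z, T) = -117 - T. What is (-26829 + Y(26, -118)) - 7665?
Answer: -34493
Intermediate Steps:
(-26829 + Y(26, -118)) - 7665 = (-26829 + (-117 - 1*(-118))) - 7665 = (-26829 + (-117 + 118)) - 7665 = (-26829 + 1) - 7665 = -26828 - 7665 = -34493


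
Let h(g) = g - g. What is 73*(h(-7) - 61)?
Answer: -4453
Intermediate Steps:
h(g) = 0
73*(h(-7) - 61) = 73*(0 - 61) = 73*(-61) = -4453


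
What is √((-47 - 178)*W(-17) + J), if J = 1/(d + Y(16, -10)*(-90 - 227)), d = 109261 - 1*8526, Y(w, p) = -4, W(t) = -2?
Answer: √38694838893/9273 ≈ 21.213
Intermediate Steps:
d = 100735 (d = 109261 - 8526 = 100735)
J = 1/102003 (J = 1/(100735 - 4*(-90 - 227)) = 1/(100735 - 4*(-317)) = 1/(100735 + 1268) = 1/102003 ≈ 9.8036e-6)
√((-47 - 178)*W(-17) + J) = √((-47 - 178)*(-2) + 1/102003) = √(-225*(-2) + 1/102003) = √(450 + 1/102003) = √(45901351/102003) = √38694838893/9273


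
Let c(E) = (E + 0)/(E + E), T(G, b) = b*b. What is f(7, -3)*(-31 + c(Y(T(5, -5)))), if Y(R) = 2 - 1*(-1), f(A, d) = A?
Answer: -427/2 ≈ -213.50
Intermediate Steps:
T(G, b) = b**2
Y(R) = 3 (Y(R) = 2 + 1 = 3)
c(E) = 1/2 (c(E) = E/((2*E)) = E*(1/(2*E)) = 1/2)
f(7, -3)*(-31 + c(Y(T(5, -5)))) = 7*(-31 + 1/2) = 7*(-61/2) = -427/2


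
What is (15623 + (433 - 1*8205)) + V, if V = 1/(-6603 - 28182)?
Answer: 273097034/34785 ≈ 7851.0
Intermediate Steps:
V = -1/34785 (V = 1/(-34785) = -1/34785 ≈ -2.8748e-5)
(15623 + (433 - 1*8205)) + V = (15623 + (433 - 1*8205)) - 1/34785 = (15623 + (433 - 8205)) - 1/34785 = (15623 - 7772) - 1/34785 = 7851 - 1/34785 = 273097034/34785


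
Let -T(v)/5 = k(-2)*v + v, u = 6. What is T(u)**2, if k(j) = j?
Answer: 900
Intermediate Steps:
T(v) = 5*v (T(v) = -5*(-2*v + v) = -(-5)*v = 5*v)
T(u)**2 = (5*6)**2 = 30**2 = 900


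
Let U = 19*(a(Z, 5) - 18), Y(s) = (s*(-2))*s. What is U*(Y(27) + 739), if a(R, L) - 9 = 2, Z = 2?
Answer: 95627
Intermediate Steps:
a(R, L) = 11 (a(R, L) = 9 + 2 = 11)
Y(s) = -2*s² (Y(s) = (-2*s)*s = -2*s²)
U = -133 (U = 19*(11 - 18) = 19*(-7) = -133)
U*(Y(27) + 739) = -133*(-2*27² + 739) = -133*(-2*729 + 739) = -133*(-1458 + 739) = -133*(-719) = 95627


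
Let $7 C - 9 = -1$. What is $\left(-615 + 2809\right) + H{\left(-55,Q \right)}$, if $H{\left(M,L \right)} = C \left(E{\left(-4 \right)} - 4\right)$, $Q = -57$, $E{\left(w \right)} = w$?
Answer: $\frac{15294}{7} \approx 2184.9$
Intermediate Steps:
$C = \frac{8}{7}$ ($C = \frac{9}{7} + \frac{1}{7} \left(-1\right) = \frac{9}{7} - \frac{1}{7} = \frac{8}{7} \approx 1.1429$)
$H{\left(M,L \right)} = - \frac{64}{7}$ ($H{\left(M,L \right)} = \frac{8 \left(-4 - 4\right)}{7} = \frac{8}{7} \left(-8\right) = - \frac{64}{7}$)
$\left(-615 + 2809\right) + H{\left(-55,Q \right)} = \left(-615 + 2809\right) - \frac{64}{7} = 2194 - \frac{64}{7} = \frac{15294}{7}$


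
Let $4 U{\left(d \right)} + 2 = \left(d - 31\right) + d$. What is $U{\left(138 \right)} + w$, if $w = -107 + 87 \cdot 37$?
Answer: $\frac{12691}{4} \approx 3172.8$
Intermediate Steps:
$U{\left(d \right)} = - \frac{33}{4} + \frac{d}{2}$ ($U{\left(d \right)} = - \frac{1}{2} + \frac{\left(d - 31\right) + d}{4} = - \frac{1}{2} + \frac{\left(-31 + d\right) + d}{4} = - \frac{1}{2} + \frac{-31 + 2 d}{4} = - \frac{1}{2} + \left(- \frac{31}{4} + \frac{d}{2}\right) = - \frac{33}{4} + \frac{d}{2}$)
$w = 3112$ ($w = -107 + 3219 = 3112$)
$U{\left(138 \right)} + w = \left(- \frac{33}{4} + \frac{1}{2} \cdot 138\right) + 3112 = \left(- \frac{33}{4} + 69\right) + 3112 = \frac{243}{4} + 3112 = \frac{12691}{4}$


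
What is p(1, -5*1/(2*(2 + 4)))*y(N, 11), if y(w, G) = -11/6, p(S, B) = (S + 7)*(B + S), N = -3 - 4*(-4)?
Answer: -77/9 ≈ -8.5556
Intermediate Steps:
N = 13 (N = -3 + 16 = 13)
p(S, B) = (7 + S)*(B + S)
y(w, G) = -11/6 (y(w, G) = -11*1/6 = -11/6)
p(1, -5*1/(2*(2 + 4)))*y(N, 11) = (1**2 + 7*(-5*1/(2*(2 + 4))) + 7*1 - 5*1/(2*(2 + 4))*1)*(-11/6) = (1 + 7*(-5/(2*6)) + 7 - 5/(2*6)*1)*(-11/6) = (1 + 7*(-5/12) + 7 - 5/12*1)*(-11/6) = (1 - 35/12 + 7 - 5/12)*(-11/6) = (14/3)*(-11/6) = -77/9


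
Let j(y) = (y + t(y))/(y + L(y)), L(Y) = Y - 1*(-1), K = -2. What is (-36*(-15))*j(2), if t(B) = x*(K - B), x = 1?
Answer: -216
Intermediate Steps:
t(B) = -2 - B (t(B) = 1*(-2 - B) = -2 - B)
L(Y) = 1 + Y (L(Y) = Y + 1 = 1 + Y)
j(y) = -2/(1 + 2*y) (j(y) = (y + (-2 - y))/(y + (1 + y)) = -2/(1 + 2*y))
(-36*(-15))*j(2) = (-36*(-15))*(-2/(1 + 2*2)) = 540*(-2/(1 + 4)) = 540*(-2/5) = -216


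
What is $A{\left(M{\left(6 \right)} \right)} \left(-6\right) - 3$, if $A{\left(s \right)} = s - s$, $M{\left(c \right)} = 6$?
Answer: $-3$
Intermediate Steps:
$A{\left(s \right)} = 0$
$A{\left(M{\left(6 \right)} \right)} \left(-6\right) - 3 = 0 \left(-6\right) - 3 = 0 - 3 = -3$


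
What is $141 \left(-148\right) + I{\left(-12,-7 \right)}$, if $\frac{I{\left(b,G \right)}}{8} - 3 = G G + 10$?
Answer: $-20372$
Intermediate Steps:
$I{\left(b,G \right)} = 104 + 8 G^{2}$ ($I{\left(b,G \right)} = 24 + 8 \left(G G + 10\right) = 24 + 8 \left(G^{2} + 10\right) = 24 + 8 \left(10 + G^{2}\right) = 24 + \left(80 + 8 G^{2}\right) = 104 + 8 G^{2}$)
$141 \left(-148\right) + I{\left(-12,-7 \right)} = 141 \left(-148\right) + \left(104 + 8 \left(-7\right)^{2}\right) = -20868 + \left(104 + 8 \cdot 49\right) = -20868 + \left(104 + 392\right) = -20868 + 496 = -20372$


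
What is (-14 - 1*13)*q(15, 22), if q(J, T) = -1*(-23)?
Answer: -621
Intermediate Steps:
q(J, T) = 23
(-14 - 1*13)*q(15, 22) = (-14 - 1*13)*23 = (-14 - 13)*23 = -27*23 = -621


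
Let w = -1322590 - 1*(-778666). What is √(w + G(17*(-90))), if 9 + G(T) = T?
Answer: 3*I*√60607 ≈ 738.55*I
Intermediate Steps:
G(T) = -9 + T
w = -543924 (w = -1322590 + 778666 = -543924)
√(w + G(17*(-90))) = √(-543924 + (-9 + 17*(-90))) = √(-543924 + (-9 - 1530)) = √(-543924 - 1539) = √(-545463) = 3*I*√60607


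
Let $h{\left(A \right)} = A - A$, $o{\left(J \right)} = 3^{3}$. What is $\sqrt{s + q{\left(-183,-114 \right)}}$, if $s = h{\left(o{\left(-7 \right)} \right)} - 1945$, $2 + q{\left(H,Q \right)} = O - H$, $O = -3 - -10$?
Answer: $i \sqrt{1757} \approx 41.917 i$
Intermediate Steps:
$O = 7$ ($O = -3 + 10 = 7$)
$o{\left(J \right)} = 27$
$q{\left(H,Q \right)} = 5 - H$ ($q{\left(H,Q \right)} = -2 - \left(-7 + H\right) = 5 - H$)
$h{\left(A \right)} = 0$
$s = -1945$ ($s = 0 - 1945 = -1945$)
$\sqrt{s + q{\left(-183,-114 \right)}} = \sqrt{-1945 + \left(5 - -183\right)} = \sqrt{-1945 + \left(5 + 183\right)} = \sqrt{-1945 + 188} = \sqrt{-1757} = i \sqrt{1757}$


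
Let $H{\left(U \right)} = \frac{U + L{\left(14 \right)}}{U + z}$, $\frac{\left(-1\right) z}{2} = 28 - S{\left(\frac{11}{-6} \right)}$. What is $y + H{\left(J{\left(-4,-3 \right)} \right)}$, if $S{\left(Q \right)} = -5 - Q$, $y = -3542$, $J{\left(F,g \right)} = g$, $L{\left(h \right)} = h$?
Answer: $- \frac{694265}{196} \approx -3542.2$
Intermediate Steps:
$z = - \frac{187}{3}$ ($z = - 2 \left(28 - \left(-5 - \frac{11}{-6}\right)\right) = - 2 \left(28 - \left(-5 - 11 \left(- \frac{1}{6}\right)\right)\right) = - 2 \left(28 - \left(-5 - - \frac{11}{6}\right)\right) = - 2 \left(28 - \left(-5 + \frac{11}{6}\right)\right) = - 2 \left(28 - - \frac{19}{6}\right) = - 2 \left(28 + \frac{19}{6}\right) = \left(-2\right) \frac{187}{6} = - \frac{187}{3} \approx -62.333$)
$H{\left(U \right)} = \frac{14 + U}{- \frac{187}{3} + U}$ ($H{\left(U \right)} = \frac{U + 14}{U - \frac{187}{3}} = \frac{14 + U}{- \frac{187}{3} + U}$)
$y + H{\left(J{\left(-4,-3 \right)} \right)} = -3542 + \frac{3 \left(14 - 3\right)}{-187 + 3 \left(-3\right)} = -3542 + 3 \frac{1}{-187 - 9} \cdot 11 = -3542 + 3 \frac{1}{-196} \cdot 11 = -3542 + 3 \left(- \frac{1}{196}\right) 11 = -3542 - \frac{33}{196} = - \frac{694265}{196}$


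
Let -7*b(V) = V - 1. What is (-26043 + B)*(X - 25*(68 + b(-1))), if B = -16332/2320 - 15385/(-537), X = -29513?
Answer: 590397402549197/726740 ≈ 8.1239e+8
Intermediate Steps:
b(V) = ⅐ - V/7 (b(V) = -(V - 1)/7 = -(-1 + V)/7 = ⅐ - V/7)
B = 6730729/311460 (B = -16332*1/2320 - 15385*(-1/537) = -4083/580 + 15385/537 = 6730729/311460 ≈ 21.610)
(-26043 + B)*(X - 25*(68 + b(-1))) = (-26043 + 6730729/311460)*(-29513 - 25*(68 + (⅐ - ⅐*(-1)))) = -8104622051*(-29513 - 25*(68 + (⅐ + ⅐)))/311460 = -8104622051*(-29513 - 25*(68 + 2/7))/311460 = -8104622051*(-29513 - 25*478/7)/311460 = -8104622051*(-29513 - 11950/7)/311460 = -8104622051/311460*(-218541/7) = 590397402549197/726740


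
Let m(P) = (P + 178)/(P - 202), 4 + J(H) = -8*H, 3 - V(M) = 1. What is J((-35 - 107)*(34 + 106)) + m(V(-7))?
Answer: 1590351/10 ≈ 1.5904e+5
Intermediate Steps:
V(M) = 2 (V(M) = 3 - 1*1 = 3 - 1 = 2)
J(H) = -4 - 8*H
m(P) = (178 + P)/(-202 + P)
J((-35 - 107)*(34 + 106)) + m(V(-7)) = (-4 - 8*(-35 - 107)*(34 + 106)) + (178 + 2)/(-202 + 2) = (-4 - (-1136)*140) + 180/(-200) = (-4 - 8*(-19880)) - 1/200*180 = (-4 + 159040) - 9/10 = 159036 - 9/10 = 1590351/10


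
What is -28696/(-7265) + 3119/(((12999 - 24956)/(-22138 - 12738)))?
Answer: 790617060732/86867605 ≈ 9101.4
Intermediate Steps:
-28696/(-7265) + 3119/(((12999 - 24956)/(-22138 - 12738))) = -28696*(-1/7265) + 3119/((-11957/(-34876))) = 28696/7265 + 3119/((-11957*(-1/34876))) = 28696/7265 + 3119/(11957/34876) = 28696/7265 + 3119*(34876/11957) = 28696/7265 + 108778244/11957 = 790617060732/86867605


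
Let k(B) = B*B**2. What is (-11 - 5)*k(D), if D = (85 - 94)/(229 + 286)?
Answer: 11664/136590875 ≈ 8.5394e-5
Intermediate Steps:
D = -9/515 ≈ -0.017476
k(B) = B**3
(-11 - 5)*k(D) = (-11 - 5)*(-9/515)**3 = -16*(-729/136590875) = 11664/136590875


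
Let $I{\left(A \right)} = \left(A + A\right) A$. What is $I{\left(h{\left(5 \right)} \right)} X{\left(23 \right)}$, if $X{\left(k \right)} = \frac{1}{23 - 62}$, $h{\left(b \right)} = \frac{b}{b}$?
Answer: $- \frac{2}{39} \approx -0.051282$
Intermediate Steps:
$h{\left(b \right)} = 1$
$X{\left(k \right)} = - \frac{1}{39}$ ($X{\left(k \right)} = \frac{1}{-39} = - \frac{1}{39}$)
$I{\left(A \right)} = 2 A^{2}$ ($I{\left(A \right)} = 2 A A = 2 A^{2}$)
$I{\left(h{\left(5 \right)} \right)} X{\left(23 \right)} = 2 \cdot 1^{2} \left(- \frac{1}{39}\right) = 2 \cdot 1 \left(- \frac{1}{39}\right) = 2 \left(- \frac{1}{39}\right) = - \frac{2}{39}$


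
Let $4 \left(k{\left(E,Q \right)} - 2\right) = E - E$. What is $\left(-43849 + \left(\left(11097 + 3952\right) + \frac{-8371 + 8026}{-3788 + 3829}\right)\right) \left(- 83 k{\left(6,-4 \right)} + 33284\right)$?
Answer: $- \frac{39117160110}{41} \approx -9.5408 \cdot 10^{8}$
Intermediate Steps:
$k{\left(E,Q \right)} = 2$ ($k{\left(E,Q \right)} = 2 + \frac{E - E}{4} = 2 + \frac{1}{4} \cdot 0 = 2 + 0 = 2$)
$\left(-43849 + \left(\left(11097 + 3952\right) + \frac{-8371 + 8026}{-3788 + 3829}\right)\right) \left(- 83 k{\left(6,-4 \right)} + 33284\right) = \left(-43849 + \left(\left(11097 + 3952\right) + \frac{-8371 + 8026}{-3788 + 3829}\right)\right) \left(\left(-83\right) 2 + 33284\right) = \left(-43849 + \left(15049 - \frac{345}{41}\right)\right) \left(-166 + 33284\right) = \left(-43849 + \left(15049 - \frac{345}{41}\right)\right) 33118 = \left(-43849 + \frac{616664}{41}\right) 33118 = \left(- \frac{1181145}{41}\right) 33118 = - \frac{39117160110}{41}$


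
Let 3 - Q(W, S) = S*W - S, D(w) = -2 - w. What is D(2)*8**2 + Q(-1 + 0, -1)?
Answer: -255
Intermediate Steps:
Q(W, S) = 3 + S - S*W (Q(W, S) = 3 - (S*W - S) = 3 - (-S + S*W) = 3 + (S - S*W) = 3 + S - S*W)
D(2)*8**2 + Q(-1 + 0, -1) = (-2 - 1*2)*8**2 + (3 - 1 - 1*(-1)*(-1 + 0)) = (-2 - 2)*64 + (3 - 1 - 1*(-1)*(-1)) = -4*64 + (3 - 1 - 1) = -256 + 1 = -255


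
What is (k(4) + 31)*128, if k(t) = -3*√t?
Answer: 3200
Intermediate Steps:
(k(4) + 31)*128 = (-3*√4 + 31)*128 = (-3*2 + 31)*128 = (-6 + 31)*128 = 25*128 = 3200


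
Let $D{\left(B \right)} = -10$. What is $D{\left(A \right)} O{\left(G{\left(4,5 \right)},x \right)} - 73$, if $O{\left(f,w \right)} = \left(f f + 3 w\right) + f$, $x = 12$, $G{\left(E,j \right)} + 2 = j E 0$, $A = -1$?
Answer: $-453$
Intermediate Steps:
$G{\left(E,j \right)} = -2$ ($G{\left(E,j \right)} = -2 + j E 0 = -2 + E j 0 = -2 + 0 = -2$)
$O{\left(f,w \right)} = f + f^{2} + 3 w$ ($O{\left(f,w \right)} = \left(f^{2} + 3 w\right) + f = f + f^{2} + 3 w$)
$D{\left(A \right)} O{\left(G{\left(4,5 \right)},x \right)} - 73 = - 10 \left(-2 + \left(-2\right)^{2} + 3 \cdot 12\right) - 73 = - 10 \left(-2 + 4 + 36\right) - 73 = \left(-10\right) 38 - 73 = -380 - 73 = -453$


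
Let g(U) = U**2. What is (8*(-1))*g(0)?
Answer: 0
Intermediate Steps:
(8*(-1))*g(0) = (8*(-1))*0**2 = -8*0 = 0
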